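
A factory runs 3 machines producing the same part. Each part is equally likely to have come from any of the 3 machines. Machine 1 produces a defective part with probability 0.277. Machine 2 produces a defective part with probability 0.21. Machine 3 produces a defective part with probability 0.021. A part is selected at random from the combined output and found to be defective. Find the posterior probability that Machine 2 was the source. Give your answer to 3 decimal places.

Posterior probability ≈ 0.413

P(defective|M1) = 0.277; P(defective|M2) = 0.21; P(defective|M3) = 0.021.
Prior × likelihood for each source: 0.333333·0.277=0.09233, 0.333333·0.21=0.07000, 0.333333·0.021=0.007000. Summing gives P(defective) = 0.16933.
P(Machine 2 | defective) = 0.07000 / 0.16933 = 0.413.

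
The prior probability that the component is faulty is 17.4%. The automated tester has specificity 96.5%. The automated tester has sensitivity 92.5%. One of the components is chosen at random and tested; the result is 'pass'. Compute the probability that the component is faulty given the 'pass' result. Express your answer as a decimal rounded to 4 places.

P(H | E) ≈ 0.0161

Write H for 'the component is faulty'. Prior odds H:¬H = 0.174/0.826 = 0.21065. For the 'pass' outcome, the likelihood ratio is 0.075/0.965 = 0.077720.
Posterior odds = 0.21065 × 0.077720 = 0.016372, so P(H|E) = 0.016372/(1+0.016372) = 0.0161.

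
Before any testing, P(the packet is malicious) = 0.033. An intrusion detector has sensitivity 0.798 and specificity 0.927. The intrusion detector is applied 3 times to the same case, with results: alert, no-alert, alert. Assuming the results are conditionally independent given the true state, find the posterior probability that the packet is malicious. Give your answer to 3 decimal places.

Posterior P(H) ≈ 0.471

Let H be the event that the packet is malicious; start with P(H) = 0.033. P('alert'|H) = 0.798, P('alert'|¬H) = 0.073.
Update on result 1 ('alert'): P(H) ← 0.798·0.0330 / (0.798·0.0330 + 0.073·0.9670) = 0.026334/0.096925 = 0.2717.
Update on result 2 ('no-alert'): P(H) ← 0.202·0.2717 / (0.202·0.2717 + 0.927·0.7283) = 0.054882/0.73002 = 0.0752.
Update on result 3 ('alert'): P(H) ← 0.798·0.0752 / (0.798·0.0752 + 0.073·0.9248) = 0.059993/0.12750 = 0.4705.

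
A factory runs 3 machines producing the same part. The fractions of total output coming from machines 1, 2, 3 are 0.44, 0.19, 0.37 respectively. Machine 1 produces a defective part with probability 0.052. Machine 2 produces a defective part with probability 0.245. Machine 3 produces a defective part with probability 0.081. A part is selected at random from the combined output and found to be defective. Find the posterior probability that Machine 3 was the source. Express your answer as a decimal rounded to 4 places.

Posterior probability ≈ 0.3015

Tabulate prior·likelihood by source: [1] prior 0.44, lik 0.052, product 0.02288; [2] prior 0.19, lik 0.245, product 0.04655; [3] prior 0.37, lik 0.081, product 0.02997.
Normalizing constant = 0.099400; the posterior for Machine 3 is its product over the sum, 0.02997/0.099400 = 0.3015.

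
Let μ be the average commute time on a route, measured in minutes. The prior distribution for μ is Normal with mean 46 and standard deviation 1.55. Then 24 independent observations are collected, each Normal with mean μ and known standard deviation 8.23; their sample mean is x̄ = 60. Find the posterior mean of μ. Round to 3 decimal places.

With known σ, the Normal prior is conjugate. Weight on the data is w = (n/σ²)/(n/σ² + 1/τ₀²) = 0.354333/(0.354333+0.416233) = 0.45983.
Posterior mean = w·x̄ + (1−w)·μ₀ = 0.45983·60 + 0.54017·46 = 52.438.

Posterior mean ≈ 52.438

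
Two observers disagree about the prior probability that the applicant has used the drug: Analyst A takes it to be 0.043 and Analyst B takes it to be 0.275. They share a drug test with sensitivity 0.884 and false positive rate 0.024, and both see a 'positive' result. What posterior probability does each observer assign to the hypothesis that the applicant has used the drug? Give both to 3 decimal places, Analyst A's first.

Analyst A: 0.623; Analyst B: 0.933

The likelihood ratio for a 'positive' result is 0.884/0.024 = 36.833.
Analyst A: prior odds 0.043/0.957 = 0.044932; posterior odds 1.6550; posterior probability 0.623.
Analyst B: prior odds 0.275/0.725 = 0.37931; posterior odds 13.971; posterior probability 0.933.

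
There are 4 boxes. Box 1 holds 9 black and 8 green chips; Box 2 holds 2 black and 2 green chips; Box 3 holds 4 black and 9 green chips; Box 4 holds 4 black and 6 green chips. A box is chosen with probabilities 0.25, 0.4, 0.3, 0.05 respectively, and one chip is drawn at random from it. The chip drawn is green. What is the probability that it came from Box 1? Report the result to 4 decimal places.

P(green|Box 1) = 0.4706; P(green|Box 2) = 0.5; P(green|Box 3) = 0.6923; P(green|Box 4) = 0.6.
Prior × likelihood for each source: 0.25·0.4706=0.1176, 0.4·0.5=0.2000, 0.3·0.6923=0.2077, 0.05·0.6=0.03000. Summing gives P(green) = 0.55534.
P(Box 1 | green) = 0.1176 / 0.55534 = 0.2118.

Posterior probability ≈ 0.2118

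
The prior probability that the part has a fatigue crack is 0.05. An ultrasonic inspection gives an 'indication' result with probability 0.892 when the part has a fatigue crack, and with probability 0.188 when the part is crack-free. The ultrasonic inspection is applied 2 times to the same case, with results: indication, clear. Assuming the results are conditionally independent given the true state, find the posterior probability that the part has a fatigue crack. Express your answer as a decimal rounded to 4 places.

With H the event that the part has a fatigue crack, the joint likelihood of the observed sequence is P(data|H) = 0.892·0.108 = 0.096336 and P(data|¬H) = 0.188·0.812 = 0.15266.
Bayes: P(H|data) = 0.05·0.096336 / (0.05·0.096336 + 0.95·0.15266) = 0.0048168/0.14984 = 0.0321.

Posterior P(H) ≈ 0.0321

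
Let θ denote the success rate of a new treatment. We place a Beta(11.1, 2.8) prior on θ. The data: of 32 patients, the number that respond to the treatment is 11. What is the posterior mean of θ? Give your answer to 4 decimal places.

Observing 11 successes and 21 failures updates Beta(11.1, 2.8) by adding the success and failure counts to the two shape parameters: α = 11.1+11 = 22.1, β = 2.8+21 = 23.8.
Posterior mean = α/(α+β) = 22.1/45.9 = 0.4815.

Posterior mean ≈ 0.4815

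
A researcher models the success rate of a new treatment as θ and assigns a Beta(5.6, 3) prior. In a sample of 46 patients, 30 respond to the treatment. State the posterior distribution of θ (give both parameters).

Posterior: Beta(35.6, 19)

Observing 30 successes and 16 failures updates Beta(5.6, 3) by adding the success and failure counts to the two shape parameters: α = 5.6+30 = 35.6, β = 3+16 = 19.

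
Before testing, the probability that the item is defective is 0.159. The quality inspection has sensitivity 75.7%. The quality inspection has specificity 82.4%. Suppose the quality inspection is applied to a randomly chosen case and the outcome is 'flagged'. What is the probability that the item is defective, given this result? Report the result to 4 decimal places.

Let H be the event that the item is defective. P(H) = 0.159, so P(¬H) = 0.841. With E the 'flagged' result, P(E|H) = 0.757 and P(E|¬H) = 0.176.
P(E) = 0.757·0.159 + 0.176·0.841 = 0.12036 + 0.14802 = 0.26838.
By Bayes' theorem, P(H|E) = 0.12036 / 0.26838 = 0.4485.

P(H | E) ≈ 0.4485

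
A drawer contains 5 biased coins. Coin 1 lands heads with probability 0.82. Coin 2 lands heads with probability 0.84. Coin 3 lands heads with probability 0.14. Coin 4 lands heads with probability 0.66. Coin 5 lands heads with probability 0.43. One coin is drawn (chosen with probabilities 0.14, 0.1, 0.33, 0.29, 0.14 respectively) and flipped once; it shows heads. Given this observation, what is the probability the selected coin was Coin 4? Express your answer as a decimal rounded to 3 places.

Tabulate prior·likelihood by source: [1] prior 0.14, lik 0.82, product 0.1148; [2] prior 0.1, lik 0.84, product 0.08400; [3] prior 0.33, lik 0.14, product 0.04620; [4] prior 0.29, lik 0.66, product 0.1914; [5] prior 0.14, lik 0.43, product 0.06020.
Normalizing constant = 0.49660; the posterior for Coin 4 is its product over the sum, 0.1914/0.49660 = 0.385.

Posterior probability ≈ 0.385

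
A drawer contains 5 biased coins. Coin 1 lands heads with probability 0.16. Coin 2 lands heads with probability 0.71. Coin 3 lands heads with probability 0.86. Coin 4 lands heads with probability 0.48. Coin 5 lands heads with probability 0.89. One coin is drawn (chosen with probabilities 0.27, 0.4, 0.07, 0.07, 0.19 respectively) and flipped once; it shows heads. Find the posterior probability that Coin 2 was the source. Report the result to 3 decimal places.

Posterior probability ≈ 0.481

Tabulate prior·likelihood by source: [1] prior 0.27, lik 0.16, product 0.04320; [2] prior 0.4, lik 0.71, product 0.2840; [3] prior 0.07, lik 0.86, product 0.06020; [4] prior 0.07, lik 0.48, product 0.03360; [5] prior 0.19, lik 0.89, product 0.1691.
Normalizing constant = 0.59010; the posterior for Coin 2 is its product over the sum, 0.2840/0.59010 = 0.481.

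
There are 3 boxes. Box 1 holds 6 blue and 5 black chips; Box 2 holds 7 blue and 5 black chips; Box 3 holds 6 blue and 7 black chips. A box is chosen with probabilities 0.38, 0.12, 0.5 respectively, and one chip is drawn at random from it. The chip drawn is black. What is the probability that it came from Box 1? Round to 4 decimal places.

Tabulate prior·likelihood by source: [1] prior 0.38, lik 0.4545, product 0.1727; [2] prior 0.12, lik 0.4167, product 0.05000; [3] prior 0.5, lik 0.5385, product 0.2692.
Normalizing constant = 0.49196; the posterior for Box 1 is its product over the sum, 0.1727/0.49196 = 0.3511.

Posterior probability ≈ 0.3511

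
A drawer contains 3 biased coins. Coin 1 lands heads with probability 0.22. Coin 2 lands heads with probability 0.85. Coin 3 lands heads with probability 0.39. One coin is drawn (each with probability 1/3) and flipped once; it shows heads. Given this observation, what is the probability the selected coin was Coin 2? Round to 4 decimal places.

Posterior probability ≈ 0.5822

P(heads|C1) = 0.22; P(heads|C2) = 0.85; P(heads|C3) = 0.39.
Prior × likelihood for each source: 0.333333·0.22=0.07333, 0.333333·0.85=0.2833, 0.333333·0.39=0.1300. Summing gives P(heads) = 0.48667.
P(Coin 2 | heads) = 0.2833 / 0.48667 = 0.5822.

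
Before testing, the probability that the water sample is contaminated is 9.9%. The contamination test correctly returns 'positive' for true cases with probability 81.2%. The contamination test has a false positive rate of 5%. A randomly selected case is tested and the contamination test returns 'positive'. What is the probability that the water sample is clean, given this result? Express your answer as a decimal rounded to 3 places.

P(¬H | E) ≈ 0.359

Let H be the event that the water sample is contaminated. P(H) = 0.099, so P(¬H) = 0.901. With E the 'positive' result, P(E|H) = 0.812 and P(E|¬H) = 0.05.
P(E) = 0.812·0.099 + 0.05·0.901 = 0.080388 + 0.045050 = 0.12544.
By Bayes' theorem, P(H|E) = 0.080388 / 0.12544 = 0.641. Hence P(¬H|E) = 1 − 0.641 = 0.359.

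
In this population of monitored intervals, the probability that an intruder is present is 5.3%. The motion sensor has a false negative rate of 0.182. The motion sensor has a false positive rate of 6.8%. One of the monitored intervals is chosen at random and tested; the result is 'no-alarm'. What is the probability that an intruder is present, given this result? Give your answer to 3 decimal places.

Write H for 'an intruder is present'. Prior odds H:¬H = 0.053/0.947 = 0.055966. For the 'no-alarm' outcome, the likelihood ratio is 0.182/0.932 = 0.19528.
Posterior odds = 0.055966 × 0.19528 = 0.010929, so P(H|E) = 0.010929/(1+0.010929) = 0.011.

P(H | E) ≈ 0.011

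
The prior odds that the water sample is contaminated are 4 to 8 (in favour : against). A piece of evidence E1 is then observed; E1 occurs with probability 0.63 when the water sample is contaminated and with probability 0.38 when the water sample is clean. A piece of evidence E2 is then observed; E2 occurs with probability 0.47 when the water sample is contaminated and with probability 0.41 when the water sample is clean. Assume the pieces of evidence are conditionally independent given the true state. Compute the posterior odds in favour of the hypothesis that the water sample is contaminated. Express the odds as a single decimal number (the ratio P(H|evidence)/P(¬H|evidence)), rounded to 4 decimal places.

Posterior odds ≈ 0.9503

Prior odds = 4/8 = 0.50000. In log-odds, ln(0.50000) = -0.69315.
Add log likelihood ratios: ln(1.6579) + ln(1.1463) = 0.64212.
Posterior log-odds = -0.051023, so posterior odds = exp(-0.051023) = 0.95026.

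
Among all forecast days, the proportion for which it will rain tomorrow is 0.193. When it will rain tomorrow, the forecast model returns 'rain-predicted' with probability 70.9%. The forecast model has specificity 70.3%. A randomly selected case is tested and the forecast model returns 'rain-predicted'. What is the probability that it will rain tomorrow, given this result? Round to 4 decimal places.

P(H | E) ≈ 0.3634

Let H be the event that it will rain tomorrow. P(H) = 0.193, so P(¬H) = 0.807. With E the 'rain-predicted' result, P(E|H) = 0.709 and P(E|¬H) = 0.297.
P(E) = 0.709·0.193 + 0.297·0.807 = 0.13684 + 0.23968 = 0.37652.
By Bayes' theorem, P(H|E) = 0.13684 / 0.37652 = 0.3634.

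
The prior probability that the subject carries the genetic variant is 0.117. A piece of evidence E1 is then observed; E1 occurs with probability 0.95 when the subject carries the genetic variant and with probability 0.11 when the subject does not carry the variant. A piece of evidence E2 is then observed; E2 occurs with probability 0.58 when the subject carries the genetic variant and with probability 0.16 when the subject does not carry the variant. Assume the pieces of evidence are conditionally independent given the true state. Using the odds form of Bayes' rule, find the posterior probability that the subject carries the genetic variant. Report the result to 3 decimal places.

Posterior probability ≈ 0.806

Prior odds = 0.117/(1−0.117) = 0.13250.
Likelihood ratio for E1 = 0.95/0.11 = 8.6364.
Likelihood ratio for E2 = 0.58/0.16 = 3.6250.
Posterior odds = prior odds × LR₁ × LR₂ = 4.1482.
Posterior probability = odds/(1+odds) = 4.1482/5.1482 = 0.806.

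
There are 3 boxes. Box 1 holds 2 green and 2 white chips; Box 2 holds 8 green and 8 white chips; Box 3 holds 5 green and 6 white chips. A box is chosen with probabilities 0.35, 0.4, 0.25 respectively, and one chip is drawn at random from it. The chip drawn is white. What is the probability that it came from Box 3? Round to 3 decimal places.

Posterior probability ≈ 0.267

Tabulate prior·likelihood by source: [1] prior 0.35, lik 0.5, product 0.1750; [2] prior 0.4, lik 0.5, product 0.2000; [3] prior 0.25, lik 0.5455, product 0.1364.
Normalizing constant = 0.51136; the posterior for Box 3 is its product over the sum, 0.1364/0.51136 = 0.267.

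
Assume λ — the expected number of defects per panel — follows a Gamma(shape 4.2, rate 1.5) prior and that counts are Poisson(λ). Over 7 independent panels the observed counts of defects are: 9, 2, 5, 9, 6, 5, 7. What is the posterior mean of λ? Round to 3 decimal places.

Posterior mean ≈ 5.553

Total count ∑xᵢ = 43 over n = 7 panels.
Gamma is conjugate to the Poisson likelihood: posterior is Gamma(shape = 4.2+43 = 47.2, rate = 1.5+7 = 8.5).
E[λ | data] = 47.2/8.5 = 5.553.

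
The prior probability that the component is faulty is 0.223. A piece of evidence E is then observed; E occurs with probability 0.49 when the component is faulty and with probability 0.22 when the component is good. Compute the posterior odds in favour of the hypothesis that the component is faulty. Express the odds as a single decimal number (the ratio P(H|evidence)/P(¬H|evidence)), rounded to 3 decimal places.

Prior odds = 0.223/(1−0.223) = 0.28700.
Likelihood ratio for E = 0.49/0.22 = 2.2273.
Posterior odds = prior odds × LR = 0.63923.

Posterior odds ≈ 0.639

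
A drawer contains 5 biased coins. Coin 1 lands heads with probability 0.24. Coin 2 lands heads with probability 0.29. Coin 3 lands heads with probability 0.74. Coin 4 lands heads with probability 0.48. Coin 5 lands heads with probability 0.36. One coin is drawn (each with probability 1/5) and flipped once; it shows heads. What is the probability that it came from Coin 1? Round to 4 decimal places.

P(heads|C1) = 0.24; P(heads|C2) = 0.29; P(heads|C3) = 0.74; P(heads|C4) = 0.48; P(heads|C5) = 0.36.
Prior × likelihood for each source: 0.2·0.24=0.04800, 0.2·0.29=0.05800, 0.2·0.74=0.1480, 0.2·0.48=0.09600, 0.2·0.36=0.07200. Summing gives P(heads) = 0.42200.
P(Coin 1 | heads) = 0.04800 / 0.42200 = 0.1137.

Posterior probability ≈ 0.1137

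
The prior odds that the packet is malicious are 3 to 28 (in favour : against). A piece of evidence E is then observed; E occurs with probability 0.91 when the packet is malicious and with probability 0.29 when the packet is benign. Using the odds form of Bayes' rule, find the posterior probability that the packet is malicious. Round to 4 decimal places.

Prior odds = 3/28 = 0.10714.
Likelihood ratio for E = 0.91/0.29 = 3.1379.
Posterior odds = prior odds × LR = 0.33621.
Posterior probability = odds/(1+odds) = 0.33621/1.3362 = 0.2516.

Posterior probability ≈ 0.2516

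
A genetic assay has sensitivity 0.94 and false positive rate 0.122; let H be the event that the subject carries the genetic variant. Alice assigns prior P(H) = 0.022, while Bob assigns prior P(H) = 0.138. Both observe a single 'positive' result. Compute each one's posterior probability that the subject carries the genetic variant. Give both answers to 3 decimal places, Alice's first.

Alice: 0.148; Bob: 0.552

P('+'|H) = 0.94, P('+'|¬H) = 0.122.
Alice: numerator 0.94·0.022 = 0.020680; evidence = 0.020680+0.122·0.978 = 0.14000; posterior = 0.148.
Bob: numerator 0.94·0.138 = 0.12972; evidence = 0.12972+0.122·0.862 = 0.23488; posterior = 0.552.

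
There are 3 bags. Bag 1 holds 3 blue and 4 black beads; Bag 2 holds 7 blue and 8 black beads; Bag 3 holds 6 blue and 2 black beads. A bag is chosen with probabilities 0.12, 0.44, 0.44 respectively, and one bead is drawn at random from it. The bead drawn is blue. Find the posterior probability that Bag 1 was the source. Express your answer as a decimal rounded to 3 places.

Tabulate prior·likelihood by source: [1] prior 0.12, lik 0.4286, product 0.05143; [2] prior 0.44, lik 0.4667, product 0.2053; [3] prior 0.44, lik 0.75, product 0.3300.
Normalizing constant = 0.58676; the posterior for Bag 1 is its product over the sum, 0.05143/0.58676 = 0.088.

Posterior probability ≈ 0.088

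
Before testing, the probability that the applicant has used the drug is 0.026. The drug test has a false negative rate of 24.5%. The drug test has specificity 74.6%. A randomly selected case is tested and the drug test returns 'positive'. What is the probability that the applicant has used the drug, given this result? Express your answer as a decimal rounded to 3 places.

P(H | E) ≈ 0.074

Let H be the event that the applicant has used the drug. P(H) = 0.026, so P(¬H) = 0.974. With E the 'positive' result, P(E|H) = 0.755 and P(E|¬H) = 0.254.
P(E) = 0.755·0.026 + 0.254·0.974 = 0.019630 + 0.24740 = 0.26703.
By Bayes' theorem, P(H|E) = 0.019630 / 0.26703 = 0.074.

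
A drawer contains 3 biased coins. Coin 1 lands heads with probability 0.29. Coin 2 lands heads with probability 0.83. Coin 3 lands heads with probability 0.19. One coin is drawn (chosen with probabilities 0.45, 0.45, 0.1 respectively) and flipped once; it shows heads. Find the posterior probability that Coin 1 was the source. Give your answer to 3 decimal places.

P(heads|C1) = 0.29; P(heads|C2) = 0.83; P(heads|C3) = 0.19.
Prior × likelihood for each source: 0.45·0.29=0.1305, 0.45·0.83=0.3735, 0.1·0.19=0.01900. Summing gives P(heads) = 0.52300.
P(Coin 1 | heads) = 0.1305 / 0.52300 = 0.250.

Posterior probability ≈ 0.250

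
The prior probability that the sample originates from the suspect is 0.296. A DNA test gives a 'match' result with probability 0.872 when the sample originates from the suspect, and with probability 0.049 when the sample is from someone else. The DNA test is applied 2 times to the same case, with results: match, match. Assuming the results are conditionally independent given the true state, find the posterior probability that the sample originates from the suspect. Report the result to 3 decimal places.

Let H be the event that the sample originates from the suspect; start with P(H) = 0.296. P('match'|H) = 0.872, P('match'|¬H) = 0.049.
Update on result 1 ('match'): P(H) ← 0.872·0.2960 / (0.872·0.2960 + 0.049·0.7040) = 0.25811/0.29261 = 0.8821.
Update on result 2 ('match'): P(H) ← 0.872·0.8821 / (0.872·0.8821 + 0.049·0.1179) = 0.76920/0.77498 = 0.9925.

Posterior P(H) ≈ 0.993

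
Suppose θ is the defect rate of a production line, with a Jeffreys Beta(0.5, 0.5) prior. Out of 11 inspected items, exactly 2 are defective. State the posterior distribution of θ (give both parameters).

Posterior: Beta(2.5, 9.5)

The binomial likelihood is conjugate to the Beta prior: with 2 successes and 9 failures, the posterior is Beta(0.5+2, 0.5+9) = Beta(2.5, 9.5).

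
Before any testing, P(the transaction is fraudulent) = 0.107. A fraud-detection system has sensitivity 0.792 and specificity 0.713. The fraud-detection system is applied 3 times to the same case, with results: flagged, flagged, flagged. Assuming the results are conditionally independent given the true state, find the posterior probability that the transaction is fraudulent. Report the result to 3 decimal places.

Let H be the event that the transaction is fraudulent; start with P(H) = 0.107. P('flagged'|H) = 0.792, P('flagged'|¬H) = 0.287.
Update on result 1 ('flagged'): P(H) ← 0.792·0.1070 / (0.792·0.1070 + 0.287·0.8930) = 0.084744/0.34103 = 0.2485.
Update on result 2 ('flagged'): P(H) ← 0.792·0.2485 / (0.792·0.2485 + 0.287·0.7515) = 0.19680/0.41249 = 0.4771.
Update on result 3 ('flagged'): P(H) ← 0.792·0.4771 / (0.792·0.4771 + 0.287·0.5229) = 0.37788/0.52794 = 0.7158.

Posterior P(H) ≈ 0.716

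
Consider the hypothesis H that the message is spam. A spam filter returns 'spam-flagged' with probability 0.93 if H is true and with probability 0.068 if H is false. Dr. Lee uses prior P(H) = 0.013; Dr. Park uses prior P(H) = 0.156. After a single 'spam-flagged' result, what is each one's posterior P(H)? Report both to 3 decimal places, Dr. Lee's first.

The likelihood ratio for a 'spam-flagged' result is 0.93/0.068 = 13.676.
Dr. Lee: prior odds 0.013/0.987 = 0.013171; posterior odds 0.18014; posterior probability 0.153.
Dr. Park: prior odds 0.156/0.844 = 0.18483; posterior odds 2.5279; posterior probability 0.717.

Dr. Lee: 0.153; Dr. Park: 0.717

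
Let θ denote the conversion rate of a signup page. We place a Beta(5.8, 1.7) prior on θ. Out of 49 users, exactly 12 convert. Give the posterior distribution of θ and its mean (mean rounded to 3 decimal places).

Observing 12 successes and 37 failures updates Beta(5.8, 1.7) by adding the success and failure counts to the two shape parameters: α = 5.8+12 = 17.8, β = 1.7+37 = 38.7.
E[θ | data] = 17.8/(17.8+38.7) = 0.315.

Posterior: Beta(17.8, 38.7); mean ≈ 0.315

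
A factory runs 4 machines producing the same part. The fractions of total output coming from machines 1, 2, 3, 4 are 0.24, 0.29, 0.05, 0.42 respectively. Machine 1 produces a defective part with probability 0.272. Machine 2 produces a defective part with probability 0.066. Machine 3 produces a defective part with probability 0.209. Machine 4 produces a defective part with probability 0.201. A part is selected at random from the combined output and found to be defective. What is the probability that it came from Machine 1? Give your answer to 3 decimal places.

Posterior probability ≈ 0.364

Tabulate prior·likelihood by source: [1] prior 0.24, lik 0.272, product 0.06528; [2] prior 0.29, lik 0.066, product 0.01914; [3] prior 0.05, lik 0.209, product 0.01045; [4] prior 0.42, lik 0.201, product 0.08442.
Normalizing constant = 0.17929; the posterior for Machine 1 is its product over the sum, 0.06528/0.17929 = 0.364.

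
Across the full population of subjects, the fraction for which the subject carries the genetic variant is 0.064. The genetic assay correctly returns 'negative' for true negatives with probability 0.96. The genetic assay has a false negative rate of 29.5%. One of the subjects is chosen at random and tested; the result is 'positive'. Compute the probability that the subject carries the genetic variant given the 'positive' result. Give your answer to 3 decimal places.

Write H for 'the subject carries the genetic variant'. Prior odds H:¬H = 0.064/0.936 = 0.068376. For the 'positive' outcome, the likelihood ratio is 0.705/0.04 = 17.625.
Posterior odds = 0.068376 × 17.625 = 1.2051, so P(H|E) = 1.2051/(1+1.2051) = 0.547.

P(H | E) ≈ 0.547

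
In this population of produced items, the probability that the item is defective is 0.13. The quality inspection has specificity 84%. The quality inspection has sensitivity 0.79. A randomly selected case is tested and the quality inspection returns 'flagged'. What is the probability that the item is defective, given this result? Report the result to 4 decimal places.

P(H | E) ≈ 0.4246

Let H be the event that the item is defective. P(H) = 0.13, so P(¬H) = 0.87. With E the 'flagged' result, P(E|H) = 0.79 and P(E|¬H) = 0.16.
P(E) = 0.79·0.13 + 0.16·0.87 = 0.10270 + 0.13920 = 0.24190.
By Bayes' theorem, P(H|E) = 0.10270 / 0.24190 = 0.4246.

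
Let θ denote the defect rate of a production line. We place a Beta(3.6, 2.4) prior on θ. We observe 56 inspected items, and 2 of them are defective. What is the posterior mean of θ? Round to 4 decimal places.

Observing 2 successes and 54 failures updates Beta(3.6, 2.4) by adding the success and failure counts to the two shape parameters: α = 3.6+2 = 5.6, β = 2.4+54 = 56.4.
Posterior mean = α/(α+β) = 5.6/62 = 0.0903.

Posterior mean ≈ 0.0903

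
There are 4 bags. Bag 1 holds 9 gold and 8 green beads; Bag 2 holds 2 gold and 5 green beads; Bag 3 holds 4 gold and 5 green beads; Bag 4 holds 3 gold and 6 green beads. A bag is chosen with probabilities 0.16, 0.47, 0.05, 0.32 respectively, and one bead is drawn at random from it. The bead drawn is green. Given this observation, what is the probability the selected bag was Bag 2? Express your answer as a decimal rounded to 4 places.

P(green|Bag 1) = 0.4706; P(green|Bag 2) = 0.7143; P(green|Bag 3) = 0.5556; P(green|Bag 4) = 0.6667.
Prior × likelihood for each source: 0.16·0.4706=0.07529, 0.47·0.7143=0.3357, 0.05·0.5556=0.02778, 0.32·0.6667=0.2133. Summing gives P(green) = 0.65212.
P(Bag 2 | green) = 0.3357 / 0.65212 = 0.5148.

Posterior probability ≈ 0.5148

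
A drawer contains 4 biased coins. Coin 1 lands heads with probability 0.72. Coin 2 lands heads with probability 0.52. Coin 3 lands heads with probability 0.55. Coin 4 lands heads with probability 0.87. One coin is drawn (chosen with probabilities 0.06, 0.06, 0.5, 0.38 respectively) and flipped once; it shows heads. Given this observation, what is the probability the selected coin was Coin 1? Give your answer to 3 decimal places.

P(heads|C1) = 0.72; P(heads|C2) = 0.52; P(heads|C3) = 0.55; P(heads|C4) = 0.87.
Prior × likelihood for each source: 0.06·0.72=0.04320, 0.06·0.52=0.03120, 0.5·0.55=0.2750, 0.38·0.87=0.3306. Summing gives P(heads) = 0.68000.
P(Coin 1 | heads) = 0.04320 / 0.68000 = 0.064.

Posterior probability ≈ 0.064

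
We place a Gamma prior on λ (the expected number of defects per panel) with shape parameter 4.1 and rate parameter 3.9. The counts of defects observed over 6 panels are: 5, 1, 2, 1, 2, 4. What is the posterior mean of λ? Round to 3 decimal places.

The Poisson likelihood adds the total count to the shape and the number of exposure periods to the rate. Here ∑xᵢ = 15 and n = 6, so shape 4.1→19.1 and rate 3.9→9.9.
E[λ | data] = 19.1/9.9 = 1.929.

Posterior mean ≈ 1.929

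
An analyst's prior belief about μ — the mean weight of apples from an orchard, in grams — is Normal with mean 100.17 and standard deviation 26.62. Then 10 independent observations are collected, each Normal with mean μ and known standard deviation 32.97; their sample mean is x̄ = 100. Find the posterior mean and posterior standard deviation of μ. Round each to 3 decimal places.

Posterior mean ≈ 100.023; posterior SD ≈ 9.708

With known σ, the Normal prior is conjugate. Weight on the data is w = (n/σ²)/(n/σ² + 1/τ₀²) = 0.00919946/(0.00919946+0.00141118) = 0.86700.
Posterior mean = w·x̄ + (1−w)·μ₀ = 0.86700·100 + 0.13300·100.17 = 100.023. Posterior variance = 1/(0.00919946+0.00141118) = 94.2450, so SD = 9.708.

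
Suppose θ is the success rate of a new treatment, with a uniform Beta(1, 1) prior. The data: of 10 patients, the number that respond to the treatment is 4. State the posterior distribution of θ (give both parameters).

Posterior: Beta(5, 7)

The binomial likelihood is conjugate to the Beta prior: with 4 successes and 6 failures, the posterior is Beta(1+4, 1+6) = Beta(5, 7).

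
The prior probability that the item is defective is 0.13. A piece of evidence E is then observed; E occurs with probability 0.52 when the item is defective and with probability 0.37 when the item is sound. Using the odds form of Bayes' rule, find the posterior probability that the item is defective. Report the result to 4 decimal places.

Prior odds = 0.13/(1−0.13) = 0.14943. In log-odds, ln(0.14943) = -1.9010.
Add log likelihood ratio: ln(1.4054) = 0.34033.
Posterior log-odds = -1.5606, so posterior odds = exp(-1.5606) = 0.21000. Converting, P(H|E) = 0.21000/1.2100 = 0.1736.

Posterior probability ≈ 0.1736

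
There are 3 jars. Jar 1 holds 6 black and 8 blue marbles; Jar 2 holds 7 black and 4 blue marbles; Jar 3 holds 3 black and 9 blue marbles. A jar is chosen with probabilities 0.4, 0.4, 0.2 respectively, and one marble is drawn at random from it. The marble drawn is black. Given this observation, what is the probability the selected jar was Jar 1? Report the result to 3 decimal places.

Tabulate prior·likelihood by source: [1] prior 0.4, lik 0.4286, product 0.1714; [2] prior 0.4, lik 0.6364, product 0.2545; [3] prior 0.2, lik 0.25, product 0.05000.
Normalizing constant = 0.47597; the posterior for Jar 1 is its product over the sum, 0.1714/0.47597 = 0.360.

Posterior probability ≈ 0.360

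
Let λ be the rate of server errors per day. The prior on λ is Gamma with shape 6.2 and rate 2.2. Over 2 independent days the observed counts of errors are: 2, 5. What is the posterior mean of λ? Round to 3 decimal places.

The Poisson likelihood adds the total count to the shape and the number of exposure periods to the rate. Here ∑xᵢ = 7 and n = 2, so shape 6.2→13.2 and rate 2.2→4.2.
Posterior mean = shape/rate = 13.2/4.2 = 3.143.

Posterior mean ≈ 3.143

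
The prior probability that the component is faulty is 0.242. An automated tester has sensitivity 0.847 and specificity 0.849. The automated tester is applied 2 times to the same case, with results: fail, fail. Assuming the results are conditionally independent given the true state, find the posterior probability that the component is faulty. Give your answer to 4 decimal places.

Posterior P(H) ≈ 0.9095

Let H be the event that the component is faulty; start with P(H) = 0.242. P('fail'|H) = 0.847, P('fail'|¬H) = 0.151.
Update on result 1 ('fail'): P(H) ← 0.847·0.2420 / (0.847·0.2420 + 0.151·0.7580) = 0.20497/0.31943 = 0.6417.
Update on result 2 ('fail'): P(H) ← 0.847·0.6417 / (0.847·0.6417 + 0.151·0.3583) = 0.54351/0.59761 = 0.9095.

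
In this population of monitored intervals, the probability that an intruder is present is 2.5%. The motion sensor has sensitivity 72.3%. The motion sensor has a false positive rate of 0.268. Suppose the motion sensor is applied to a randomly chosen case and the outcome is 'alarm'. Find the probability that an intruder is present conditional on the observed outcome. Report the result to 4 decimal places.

P(H | E) ≈ 0.0647

Let H be the event that an intruder is present. P(H) = 0.025, so P(¬H) = 0.975. With E the 'alarm' result, P(E|H) = 0.723 and P(E|¬H) = 0.268.
P(E) = 0.723·0.025 + 0.268·0.975 = 0.018075 + 0.26130 = 0.27938.
By Bayes' theorem, P(H|E) = 0.018075 / 0.27938 = 0.0647.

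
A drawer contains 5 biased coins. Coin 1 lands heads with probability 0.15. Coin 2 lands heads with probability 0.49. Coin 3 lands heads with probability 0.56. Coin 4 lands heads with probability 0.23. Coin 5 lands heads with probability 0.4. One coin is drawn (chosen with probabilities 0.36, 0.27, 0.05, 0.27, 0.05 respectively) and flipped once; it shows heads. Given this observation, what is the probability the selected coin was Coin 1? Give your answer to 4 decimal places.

Posterior probability ≈ 0.1822

P(heads|C1) = 0.15; P(heads|C2) = 0.49; P(heads|C3) = 0.56; P(heads|C4) = 0.23; P(heads|C5) = 0.4.
Prior × likelihood for each source: 0.36·0.15=0.05400, 0.27·0.49=0.1323, 0.05·0.56=0.02800, 0.27·0.23=0.06210, 0.05·0.4=0.02000. Summing gives P(heads) = 0.29640.
P(Coin 1 | heads) = 0.05400 / 0.29640 = 0.1822.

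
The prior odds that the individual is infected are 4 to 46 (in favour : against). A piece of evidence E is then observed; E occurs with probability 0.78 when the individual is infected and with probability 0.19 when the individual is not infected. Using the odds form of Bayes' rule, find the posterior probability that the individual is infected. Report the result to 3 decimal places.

Posterior probability ≈ 0.263

Prior odds = 4/46 = 0.086957.
Likelihood ratio for E = 0.78/0.19 = 4.1053.
Posterior odds = prior odds × LR = 0.35698.
Posterior probability = odds/(1+odds) = 0.35698/1.3570 = 0.263.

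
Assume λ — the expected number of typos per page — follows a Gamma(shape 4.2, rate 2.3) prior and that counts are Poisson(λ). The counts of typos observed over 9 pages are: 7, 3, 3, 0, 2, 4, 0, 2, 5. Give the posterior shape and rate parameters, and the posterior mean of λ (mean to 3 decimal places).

Total count ∑xᵢ = 26 over n = 9 pages.
Gamma is conjugate to the Poisson likelihood: posterior is Gamma(shape = 4.2+26 = 30.2, rate = 2.3+9 = 11.3).
Posterior mean = shape/rate = 30.2/11.3 = 2.673.

Posterior: Gamma(shape=30.2, rate=11.3); mean ≈ 2.673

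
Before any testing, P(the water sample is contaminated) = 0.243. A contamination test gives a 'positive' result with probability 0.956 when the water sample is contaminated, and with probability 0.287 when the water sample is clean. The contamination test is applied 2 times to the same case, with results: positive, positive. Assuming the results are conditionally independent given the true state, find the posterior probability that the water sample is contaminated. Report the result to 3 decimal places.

Posterior P(H) ≈ 0.781

With H the event that the water sample is contaminated, the joint likelihood of the observed sequence is P(data|H) = 0.956·0.956 = 0.91394 and P(data|¬H) = 0.287·0.287 = 0.082369.
Bayes: P(H|data) = 0.243·0.91394 / (0.243·0.91394 + 0.757·0.082369) = 0.22209/0.28444 = 0.7808.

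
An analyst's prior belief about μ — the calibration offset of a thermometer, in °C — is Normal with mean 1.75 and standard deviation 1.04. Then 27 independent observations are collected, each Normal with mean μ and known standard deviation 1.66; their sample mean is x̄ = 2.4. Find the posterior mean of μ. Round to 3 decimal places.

Prior precision 1/τ₀² = 1/1.04² = 0.924556; data precision n/σ² = 27/1.66² = 9.79823.
Posterior precision = 0.924556 + 9.79823 = 10.7228.
Posterior mean = (0.924556·1.75 + 9.79823·2.4) / 10.7228 = 2.344.

Posterior mean ≈ 2.344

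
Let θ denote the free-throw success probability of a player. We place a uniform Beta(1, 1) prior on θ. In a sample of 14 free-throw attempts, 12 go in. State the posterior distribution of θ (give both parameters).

Posterior: Beta(13, 3)

The binomial likelihood is conjugate to the Beta prior: with 12 successes and 2 failures, the posterior is Beta(1+12, 1+2) = Beta(13, 3).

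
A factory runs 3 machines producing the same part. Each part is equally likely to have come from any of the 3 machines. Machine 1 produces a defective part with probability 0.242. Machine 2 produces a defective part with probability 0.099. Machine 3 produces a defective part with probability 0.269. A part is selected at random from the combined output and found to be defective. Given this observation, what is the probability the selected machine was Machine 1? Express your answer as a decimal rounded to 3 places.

P(defective|M1) = 0.242; P(defective|M2) = 0.099; P(defective|M3) = 0.269.
Prior × likelihood for each source: 0.333333·0.242=0.08067, 0.333333·0.099=0.03300, 0.333333·0.269=0.08967. Summing gives P(defective) = 0.20333.
P(Machine 1 | defective) = 0.08067 / 0.20333 = 0.397.

Posterior probability ≈ 0.397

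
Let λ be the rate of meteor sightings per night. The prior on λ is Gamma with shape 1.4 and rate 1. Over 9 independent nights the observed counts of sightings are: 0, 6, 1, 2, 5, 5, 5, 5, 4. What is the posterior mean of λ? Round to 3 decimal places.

Total count ∑xᵢ = 33 over n = 9 nights.
Gamma is conjugate to the Poisson likelihood: posterior is Gamma(shape = 1.4+33 = 34.4, rate = 1+9 = 10).
Posterior mean = shape/rate = 34.4/10 = 3.440.

Posterior mean ≈ 3.440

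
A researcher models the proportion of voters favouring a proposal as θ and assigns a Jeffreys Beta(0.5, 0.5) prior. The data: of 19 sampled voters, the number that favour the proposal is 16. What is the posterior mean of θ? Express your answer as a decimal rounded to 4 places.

The binomial likelihood is conjugate to the Beta prior: with 16 successes and 3 failures, the posterior is Beta(0.5+16, 0.5+3) = Beta(16.5, 3.5).
E[θ | data] = 16.5/(16.5+3.5) = 0.8250.

Posterior mean ≈ 0.8250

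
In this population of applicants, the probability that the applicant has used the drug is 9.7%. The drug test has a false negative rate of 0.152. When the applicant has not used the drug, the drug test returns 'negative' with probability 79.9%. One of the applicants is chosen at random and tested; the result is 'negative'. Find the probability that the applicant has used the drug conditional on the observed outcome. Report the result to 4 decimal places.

Let H be the event that the applicant has used the drug. P(H) = 0.097, so P(¬H) = 0.903. With E the 'negative' result, P(E|H) = 0.152 and P(E|¬H) = 0.799.
P(E) = 0.152·0.097 + 0.799·0.903 = 0.014744 + 0.72150 = 0.73624.
By Bayes' theorem, P(H|E) = 0.014744 / 0.73624 = 0.0200.

P(H | E) ≈ 0.0200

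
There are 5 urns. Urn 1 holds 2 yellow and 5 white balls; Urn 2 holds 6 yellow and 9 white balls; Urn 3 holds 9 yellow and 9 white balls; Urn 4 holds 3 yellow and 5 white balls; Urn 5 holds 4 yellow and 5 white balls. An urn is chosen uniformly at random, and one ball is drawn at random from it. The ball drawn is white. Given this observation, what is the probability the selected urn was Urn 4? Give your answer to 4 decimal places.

Posterior probability ≈ 0.2087

P(white|Urn 1) = 0.7143; P(white|Urn 2) = 0.6; P(white|Urn 3) = 0.5; P(white|Urn 4) = 0.625; P(white|Urn 5) = 0.5556.
Prior × likelihood for each source: 0.2·0.7143=0.1429, 0.2·0.6=0.1200, 0.2·0.5=0.1000, 0.2·0.625=0.1250, 0.2·0.5556=0.1111. Summing gives P(white) = 0.59897.
P(Urn 4 | white) = 0.1250 / 0.59897 = 0.2087.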